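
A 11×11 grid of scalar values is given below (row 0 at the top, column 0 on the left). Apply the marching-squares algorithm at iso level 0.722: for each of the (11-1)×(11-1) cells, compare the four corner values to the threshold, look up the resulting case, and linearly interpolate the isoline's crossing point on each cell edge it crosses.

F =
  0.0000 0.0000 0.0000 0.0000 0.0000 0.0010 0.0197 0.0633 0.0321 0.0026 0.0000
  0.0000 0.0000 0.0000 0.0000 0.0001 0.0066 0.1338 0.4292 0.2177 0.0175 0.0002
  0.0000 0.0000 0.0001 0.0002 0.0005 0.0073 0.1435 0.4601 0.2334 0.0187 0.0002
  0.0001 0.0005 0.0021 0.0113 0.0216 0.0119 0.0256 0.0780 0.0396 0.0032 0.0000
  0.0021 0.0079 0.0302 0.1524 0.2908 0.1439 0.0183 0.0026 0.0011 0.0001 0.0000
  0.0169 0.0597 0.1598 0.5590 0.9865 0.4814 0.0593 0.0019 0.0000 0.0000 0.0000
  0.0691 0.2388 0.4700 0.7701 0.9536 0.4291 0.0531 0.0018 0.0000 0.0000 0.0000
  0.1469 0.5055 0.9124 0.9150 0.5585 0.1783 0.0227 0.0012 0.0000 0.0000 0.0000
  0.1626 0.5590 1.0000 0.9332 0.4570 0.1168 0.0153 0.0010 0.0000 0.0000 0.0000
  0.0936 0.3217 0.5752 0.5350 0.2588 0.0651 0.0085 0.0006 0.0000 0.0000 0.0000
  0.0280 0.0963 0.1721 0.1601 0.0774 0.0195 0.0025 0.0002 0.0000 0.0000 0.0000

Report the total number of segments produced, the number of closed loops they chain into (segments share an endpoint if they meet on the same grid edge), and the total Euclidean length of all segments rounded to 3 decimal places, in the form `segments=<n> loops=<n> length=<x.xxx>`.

cell (4,3): code 0100 → (4.620,4.000)–(5.000,3.381)
cell (4,4): code 1000 → (5.000,4.524)–(4.620,4.000)
cell (5,2): code 0100 → (5.772,3.000)–(6.000,2.840)
cell (5,3): code 1110 → (5.000,3.381)–(5.772,3.000)
cell (5,4): code 1001 → (6.000,4.442)–(5.000,4.524)
cell (6,1): code 0100 → (6.570,2.000)–(7.000,1.532)
cell (6,2): code 1110 → (6.000,2.840)–(6.570,2.000)
cell (6,3): code 1011 → (7.000,3.541)–(6.586,4.000)
cell (6,4): code 0001 → (6.586,4.000)–(6.000,4.442)
cell (7,1): code 0110 → (7.000,1.532)–(8.000,1.370)
cell (7,3): code 1001 → (8.000,3.444)–(7.000,3.541)
cell (8,1): code 0010 → (8.000,1.370)–(8.654,2.000)
cell (8,2): code 0011 → (8.654,2.000)–(8.530,3.000)
cell (8,3): code 0001 → (8.530,3.000)–(8.000,3.444)
total: 14 segments, chained into 1 closed loop(s), length Σ = 11.144058

segments=14 loops=1 length=11.144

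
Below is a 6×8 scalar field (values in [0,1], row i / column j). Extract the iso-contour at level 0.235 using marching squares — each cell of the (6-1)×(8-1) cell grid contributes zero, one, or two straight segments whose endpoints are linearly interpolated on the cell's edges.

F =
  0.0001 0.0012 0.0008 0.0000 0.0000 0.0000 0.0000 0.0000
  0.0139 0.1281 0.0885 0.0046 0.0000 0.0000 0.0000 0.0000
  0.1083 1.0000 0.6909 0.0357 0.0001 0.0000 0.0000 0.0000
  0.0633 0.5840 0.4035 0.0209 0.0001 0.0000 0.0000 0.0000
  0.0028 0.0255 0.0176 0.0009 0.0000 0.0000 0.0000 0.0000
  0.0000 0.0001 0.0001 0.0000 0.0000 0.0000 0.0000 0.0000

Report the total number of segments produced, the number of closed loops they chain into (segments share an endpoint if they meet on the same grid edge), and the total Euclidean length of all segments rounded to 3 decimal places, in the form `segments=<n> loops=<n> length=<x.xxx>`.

segments=8 loops=1 length=7.866

cell (1,0): code 0100 → (1.123,1.000)–(2.000,0.142)
cell (1,1): code 1100 → (1.243,2.000)–(1.123,1.000)
cell (1,2): code 1000 → (2.000,2.696)–(1.243,2.000)
cell (2,0): code 0110 → (2.000,0.142)–(3.000,0.330)
cell (2,2): code 1001 → (3.000,2.440)–(2.000,2.696)
cell (3,0): code 0010 → (3.000,0.330)–(3.625,1.000)
cell (3,1): code 0011 → (3.625,1.000)–(3.437,2.000)
cell (3,2): code 0001 → (3.437,2.000)–(3.000,2.440)
total: 8 segments, chained into 1 closed loop(s), length Σ = 7.866093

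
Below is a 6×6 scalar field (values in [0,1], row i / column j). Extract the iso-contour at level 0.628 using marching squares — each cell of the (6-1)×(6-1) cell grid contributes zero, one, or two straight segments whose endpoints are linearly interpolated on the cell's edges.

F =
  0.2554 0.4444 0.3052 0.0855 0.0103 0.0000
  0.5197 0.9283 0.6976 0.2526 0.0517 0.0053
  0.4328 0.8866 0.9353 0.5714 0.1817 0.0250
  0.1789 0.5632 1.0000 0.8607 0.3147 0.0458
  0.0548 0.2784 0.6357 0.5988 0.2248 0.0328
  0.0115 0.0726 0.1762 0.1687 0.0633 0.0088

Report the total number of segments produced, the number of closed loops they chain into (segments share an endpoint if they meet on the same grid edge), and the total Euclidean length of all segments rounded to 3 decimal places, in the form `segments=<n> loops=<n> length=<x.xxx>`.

segments=14 loops=1 length=10.232

cell (0,0): code 0100 → (0.379,1.000)–(1.000,0.265)
cell (0,1): code 1100 → (0.823,2.000)–(0.379,1.000)
cell (0,2): code 1000 → (1.000,2.156)–(0.823,2.000)
cell (1,0): code 0110 → (1.000,0.265)–(2.000,0.430)
cell (1,2): code 1001 → (2.000,2.844)–(1.000,2.156)
cell (2,0): code 0010 → (2.000,0.430)–(2.800,1.000)
cell (2,1): code 0111 → (2.800,1.000)–(3.000,1.148)
cell (2,2): code 1101 → (2.196,3.000)–(2.000,2.844)
cell (2,3): code 1000 → (3.000,3.426)–(2.196,3.000)
cell (3,1): code 0110 → (3.000,1.148)–(4.000,1.978)
cell (3,2): code 1011 → (4.000,2.209)–(3.889,3.000)
cell (3,3): code 0001 → (3.889,3.000)–(3.000,3.426)
cell (4,1): code 0010 → (4.000,1.978)–(4.017,2.000)
cell (4,2): code 0001 → (4.017,2.000)–(4.000,2.209)
total: 14 segments, chained into 1 closed loop(s), length Σ = 10.231898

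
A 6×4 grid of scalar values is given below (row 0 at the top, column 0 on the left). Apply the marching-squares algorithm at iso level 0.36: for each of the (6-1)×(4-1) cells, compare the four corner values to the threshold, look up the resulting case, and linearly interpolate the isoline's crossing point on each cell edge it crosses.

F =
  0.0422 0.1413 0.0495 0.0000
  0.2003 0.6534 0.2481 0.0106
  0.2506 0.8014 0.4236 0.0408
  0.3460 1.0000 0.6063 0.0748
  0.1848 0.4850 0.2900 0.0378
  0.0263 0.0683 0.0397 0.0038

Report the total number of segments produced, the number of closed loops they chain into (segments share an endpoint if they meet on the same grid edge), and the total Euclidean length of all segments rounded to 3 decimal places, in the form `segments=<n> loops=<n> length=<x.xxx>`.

segments=12 loops=1 length=9.648

cell (0,0): code 0100 → (0.427,1.000)–(1.000,0.352)
cell (0,1): code 1000 → (1.000,1.724)–(0.427,1.000)
cell (1,0): code 0110 → (1.000,0.352)–(2.000,0.199)
cell (1,1): code 1101 → (1.638,2.000)–(1.000,1.724)
cell (1,2): code 1000 → (2.000,2.166)–(1.638,2.000)
cell (2,0): code 0110 → (2.000,0.199)–(3.000,0.021)
cell (2,2): code 1001 → (3.000,2.463)–(2.000,2.166)
cell (3,0): code 0110 → (3.000,0.021)–(4.000,0.584)
cell (3,1): code 1011 → (4.000,1.641)–(3.779,2.000)
cell (3,2): code 0001 → (3.779,2.000)–(3.000,2.463)
cell (4,0): code 0010 → (4.000,0.584)–(4.300,1.000)
cell (4,1): code 0001 → (4.300,1.000)–(4.000,1.641)
total: 12 segments, chained into 1 closed loop(s), length Σ = 9.647883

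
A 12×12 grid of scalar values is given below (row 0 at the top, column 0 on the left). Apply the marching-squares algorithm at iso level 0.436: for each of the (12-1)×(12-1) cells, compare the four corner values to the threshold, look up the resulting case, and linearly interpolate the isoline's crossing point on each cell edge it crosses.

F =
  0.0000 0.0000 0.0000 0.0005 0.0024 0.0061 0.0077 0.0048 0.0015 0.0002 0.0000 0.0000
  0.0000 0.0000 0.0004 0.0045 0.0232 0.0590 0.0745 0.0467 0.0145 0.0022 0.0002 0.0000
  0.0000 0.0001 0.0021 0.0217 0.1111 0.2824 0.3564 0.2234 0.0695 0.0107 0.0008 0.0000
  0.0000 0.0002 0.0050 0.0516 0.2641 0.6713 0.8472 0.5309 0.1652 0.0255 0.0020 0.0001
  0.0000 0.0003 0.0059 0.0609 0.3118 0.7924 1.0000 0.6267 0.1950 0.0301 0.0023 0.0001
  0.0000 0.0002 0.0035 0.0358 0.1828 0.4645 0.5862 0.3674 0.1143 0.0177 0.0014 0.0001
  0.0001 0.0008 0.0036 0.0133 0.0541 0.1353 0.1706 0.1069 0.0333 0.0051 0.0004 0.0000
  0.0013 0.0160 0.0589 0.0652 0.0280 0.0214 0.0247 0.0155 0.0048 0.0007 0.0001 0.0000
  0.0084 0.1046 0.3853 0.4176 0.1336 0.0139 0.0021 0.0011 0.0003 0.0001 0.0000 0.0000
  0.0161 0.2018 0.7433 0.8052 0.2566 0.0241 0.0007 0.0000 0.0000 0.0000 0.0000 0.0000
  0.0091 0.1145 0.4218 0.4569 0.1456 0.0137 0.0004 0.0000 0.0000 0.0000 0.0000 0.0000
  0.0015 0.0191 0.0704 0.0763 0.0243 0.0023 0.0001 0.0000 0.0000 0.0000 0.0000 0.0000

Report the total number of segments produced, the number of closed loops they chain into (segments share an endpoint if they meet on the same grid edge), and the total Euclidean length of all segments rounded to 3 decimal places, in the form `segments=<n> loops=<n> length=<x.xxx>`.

segments=20 loops=2 length=16.402

cell (2,4): code 0100 → (2.395,5.000)–(3.000,4.422)
cell (2,5): code 1100 → (2.162,6.000)–(2.395,5.000)
cell (2,6): code 1100 → (2.691,7.000)–(2.162,6.000)
cell (2,7): code 1000 → (3.000,7.260)–(2.691,7.000)
cell (3,4): code 0110 → (3.000,4.422)–(4.000,4.258)
cell (3,7): code 1001 → (4.000,7.442)–(3.000,7.260)
cell (4,4): code 0110 → (4.000,4.258)–(5.000,4.899)
cell (4,6): code 1011 → (5.000,6.686)–(4.735,7.000)
cell (4,7): code 0001 → (4.735,7.000)–(4.000,7.442)
cell (5,4): code 0010 → (5.000,4.899)–(5.087,5.000)
cell (5,5): code 0011 → (5.087,5.000)–(5.361,6.000)
cell (5,6): code 0001 → (5.361,6.000)–(5.000,6.686)
cell (8,1): code 0100 → (8.142,2.000)–(9.000,1.433)
cell (8,2): code 1100 → (8.047,3.000)–(8.142,2.000)
cell (8,3): code 1000 → (9.000,3.673)–(8.047,3.000)
cell (9,1): code 0010 → (9.000,1.433)–(9.956,2.000)
cell (9,2): code 0111 → (9.956,2.000)–(10.000,2.405)
cell (9,3): code 1001 → (10.000,3.067)–(9.000,3.673)
cell (10,2): code 0010 → (10.000,2.405)–(10.055,3.000)
cell (10,3): code 0001 → (10.055,3.000)–(10.000,3.067)
total: 20 segments, chained into 2 closed loop(s), length Σ = 16.401640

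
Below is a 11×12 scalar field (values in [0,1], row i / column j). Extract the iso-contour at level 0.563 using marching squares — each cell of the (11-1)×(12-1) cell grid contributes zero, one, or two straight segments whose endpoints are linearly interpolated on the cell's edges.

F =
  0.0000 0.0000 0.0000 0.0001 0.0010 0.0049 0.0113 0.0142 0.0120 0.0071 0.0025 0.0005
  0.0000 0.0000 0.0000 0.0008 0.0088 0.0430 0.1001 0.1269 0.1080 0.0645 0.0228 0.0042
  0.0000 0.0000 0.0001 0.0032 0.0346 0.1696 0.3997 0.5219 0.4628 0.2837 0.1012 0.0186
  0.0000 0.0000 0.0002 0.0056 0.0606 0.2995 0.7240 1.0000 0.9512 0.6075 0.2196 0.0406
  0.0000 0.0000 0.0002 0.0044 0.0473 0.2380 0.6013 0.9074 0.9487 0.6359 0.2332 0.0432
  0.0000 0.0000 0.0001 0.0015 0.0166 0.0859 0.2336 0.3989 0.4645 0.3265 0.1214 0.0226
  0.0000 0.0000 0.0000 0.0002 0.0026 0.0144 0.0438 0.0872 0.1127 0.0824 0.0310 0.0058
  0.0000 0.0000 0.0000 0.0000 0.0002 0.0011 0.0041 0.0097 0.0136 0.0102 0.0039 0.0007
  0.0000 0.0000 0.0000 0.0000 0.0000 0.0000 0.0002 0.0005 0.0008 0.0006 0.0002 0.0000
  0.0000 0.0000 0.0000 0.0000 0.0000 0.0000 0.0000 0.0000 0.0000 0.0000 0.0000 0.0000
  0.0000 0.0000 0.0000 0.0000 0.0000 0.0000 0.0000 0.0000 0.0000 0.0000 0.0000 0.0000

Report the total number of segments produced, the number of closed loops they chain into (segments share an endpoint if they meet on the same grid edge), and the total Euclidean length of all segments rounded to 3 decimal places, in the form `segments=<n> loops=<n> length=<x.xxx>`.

cell (2,5): code 0100 → (2.504,6.000)–(3.000,5.621)
cell (2,6): code 1100 → (2.086,7.000)–(2.504,6.000)
cell (2,7): code 1100 → (2.205,8.000)–(2.086,7.000)
cell (2,8): code 1100 → (2.863,9.000)–(2.205,8.000)
cell (2,9): code 1000 → (3.000,9.115)–(2.863,9.000)
cell (3,5): code 0110 → (3.000,5.621)–(4.000,5.895)
cell (3,9): code 1001 → (4.000,9.181)–(3.000,9.115)
cell (4,5): code 0010 → (4.000,5.895)–(4.104,6.000)
cell (4,6): code 0011 → (4.104,6.000)–(4.677,7.000)
cell (4,7): code 0011 → (4.677,7.000)–(4.797,8.000)
cell (4,8): code 0011 → (4.797,8.000)–(4.236,9.000)
cell (4,9): code 0001 → (4.236,9.000)–(4.000,9.181)
total: 12 segments, chained into 1 closed loop(s), length Σ = 9.881892

segments=12 loops=1 length=9.882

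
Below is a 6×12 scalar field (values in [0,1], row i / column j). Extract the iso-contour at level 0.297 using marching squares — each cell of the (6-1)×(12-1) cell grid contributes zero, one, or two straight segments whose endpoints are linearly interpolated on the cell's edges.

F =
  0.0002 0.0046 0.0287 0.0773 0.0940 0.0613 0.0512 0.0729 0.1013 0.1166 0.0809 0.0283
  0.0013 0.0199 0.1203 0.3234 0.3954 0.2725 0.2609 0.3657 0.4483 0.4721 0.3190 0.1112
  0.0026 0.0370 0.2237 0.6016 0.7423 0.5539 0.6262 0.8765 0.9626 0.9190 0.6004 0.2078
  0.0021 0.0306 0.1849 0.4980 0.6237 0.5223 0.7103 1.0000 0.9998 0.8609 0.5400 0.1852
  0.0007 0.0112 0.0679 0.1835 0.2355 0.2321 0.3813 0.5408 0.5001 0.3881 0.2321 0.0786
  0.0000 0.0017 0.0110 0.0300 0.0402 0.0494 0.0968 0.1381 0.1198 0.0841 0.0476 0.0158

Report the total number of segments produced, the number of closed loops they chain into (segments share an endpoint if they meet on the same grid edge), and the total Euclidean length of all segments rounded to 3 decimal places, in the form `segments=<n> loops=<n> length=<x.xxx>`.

segments=26 loops=1 length=21.294

cell (0,2): code 0100 → (0.893,3.000)–(1.000,2.870)
cell (0,3): code 1100 → (0.674,4.000)–(0.893,3.000)
cell (0,4): code 1000 → (1.000,4.801)–(0.674,4.000)
cell (0,6): code 0100 → (0.765,7.000)–(1.000,6.344)
cell (0,7): code 1100 → (0.564,8.000)–(0.765,7.000)
cell (0,8): code 1100 → (0.507,9.000)–(0.564,8.000)
cell (0,9): code 1100 → (0.908,10.000)–(0.507,9.000)
cell (0,10): code 1000 → (1.000,10.106)–(0.908,10.000)
cell (1,2): code 0110 → (1.000,2.870)–(2.000,2.194)
cell (1,4): code 1101 → (1.087,5.000)–(1.000,4.801)
cell (1,5): code 1100 → (1.099,6.000)–(1.087,5.000)
cell (1,6): code 1110 → (1.000,6.344)–(1.099,6.000)
cell (1,10): code 1001 → (2.000,10.773)–(1.000,10.106)
cell (2,2): code 0110 → (2.000,2.194)–(3.000,2.358)
cell (2,10): code 1001 → (3.000,10.685)–(2.000,10.773)
cell (3,2): code 0010 → (3.000,2.358)–(3.639,3.000)
cell (3,3): code 0011 → (3.639,3.000)–(3.842,4.000)
cell (3,4): code 0011 → (3.842,4.000)–(3.776,5.000)
cell (3,5): code 0111 → (3.776,5.000)–(4.000,5.435)
cell (3,9): code 1011 → (4.000,9.584)–(3.789,10.000)
cell (3,10): code 0001 → (3.789,10.000)–(3.000,10.685)
cell (4,5): code 0010 → (4.000,5.435)–(4.296,6.000)
cell (4,6): code 0011 → (4.296,6.000)–(4.605,7.000)
cell (4,7): code 0011 → (4.605,7.000)–(4.534,8.000)
cell (4,8): code 0011 → (4.534,8.000)–(4.300,9.000)
cell (4,9): code 0001 → (4.300,9.000)–(4.000,9.584)
total: 26 segments, chained into 1 closed loop(s), length Σ = 21.294155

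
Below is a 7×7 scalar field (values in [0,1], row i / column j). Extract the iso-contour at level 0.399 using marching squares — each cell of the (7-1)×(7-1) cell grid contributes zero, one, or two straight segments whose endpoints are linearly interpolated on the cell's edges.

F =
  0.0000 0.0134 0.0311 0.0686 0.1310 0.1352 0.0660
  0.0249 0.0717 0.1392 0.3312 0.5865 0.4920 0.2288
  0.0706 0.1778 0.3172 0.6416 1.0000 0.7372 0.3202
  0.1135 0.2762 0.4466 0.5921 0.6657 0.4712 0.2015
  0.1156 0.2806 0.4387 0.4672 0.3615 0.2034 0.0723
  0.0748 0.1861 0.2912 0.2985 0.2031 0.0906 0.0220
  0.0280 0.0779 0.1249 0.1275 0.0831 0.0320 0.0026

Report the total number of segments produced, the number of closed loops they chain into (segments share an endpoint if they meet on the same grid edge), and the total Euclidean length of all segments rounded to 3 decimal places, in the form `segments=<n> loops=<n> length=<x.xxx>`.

cell (0,3): code 0100 → (0.588,4.000)–(1.000,3.266)
cell (0,4): code 1100 → (0.739,5.000)–(0.588,4.000)
cell (0,5): code 1000 → (1.000,5.353)–(0.739,5.000)
cell (1,2): code 0100 → (1.218,3.000)–(2.000,2.252)
cell (1,3): code 1110 → (1.000,3.266)–(1.218,3.000)
cell (1,5): code 1001 → (2.000,5.811)–(1.000,5.353)
cell (2,1): code 0100 → (2.632,2.000)–(3.000,1.721)
cell (2,2): code 1110 → (2.000,2.252)–(2.632,2.000)
cell (2,5): code 1001 → (3.000,5.268)–(2.000,5.811)
cell (3,1): code 0110 → (3.000,1.721)–(4.000,1.749)
cell (3,3): code 1011 → (4.000,3.645)–(3.877,4.000)
cell (3,4): code 0011 → (3.877,4.000)–(3.270,5.000)
cell (3,5): code 0001 → (3.270,5.000)–(3.000,5.268)
cell (4,1): code 0010 → (4.000,1.749)–(4.269,2.000)
cell (4,2): code 0011 → (4.269,2.000)–(4.404,3.000)
cell (4,3): code 0001 → (4.404,3.000)–(4.000,3.645)
total: 16 segments, chained into 1 closed loop(s), length Σ = 12.162614

segments=16 loops=1 length=12.163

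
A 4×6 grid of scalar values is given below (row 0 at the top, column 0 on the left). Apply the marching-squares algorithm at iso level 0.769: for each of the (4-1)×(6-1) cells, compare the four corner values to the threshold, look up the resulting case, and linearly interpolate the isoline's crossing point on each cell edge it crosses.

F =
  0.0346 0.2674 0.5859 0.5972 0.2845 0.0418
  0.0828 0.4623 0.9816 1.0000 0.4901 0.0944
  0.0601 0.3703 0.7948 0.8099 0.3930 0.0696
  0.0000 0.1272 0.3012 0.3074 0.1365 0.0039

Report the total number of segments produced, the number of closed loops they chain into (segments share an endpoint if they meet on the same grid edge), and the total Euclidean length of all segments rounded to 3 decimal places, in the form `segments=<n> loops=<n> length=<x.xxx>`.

segments=8 loops=1 length=5.735

cell (0,1): code 0100 → (0.463,2.000)–(1.000,1.591)
cell (0,2): code 1100 → (0.427,3.000)–(0.463,2.000)
cell (0,3): code 1000 → (1.000,3.453)–(0.427,3.000)
cell (1,1): code 0110 → (1.000,1.591)–(2.000,1.939)
cell (1,3): code 1001 → (2.000,3.098)–(1.000,3.453)
cell (2,1): code 0010 → (2.000,1.939)–(2.052,2.000)
cell (2,2): code 0011 → (2.052,2.000)–(2.081,3.000)
cell (2,3): code 0001 → (2.081,3.000)–(2.000,3.098)
total: 8 segments, chained into 1 closed loop(s), length Σ = 5.735174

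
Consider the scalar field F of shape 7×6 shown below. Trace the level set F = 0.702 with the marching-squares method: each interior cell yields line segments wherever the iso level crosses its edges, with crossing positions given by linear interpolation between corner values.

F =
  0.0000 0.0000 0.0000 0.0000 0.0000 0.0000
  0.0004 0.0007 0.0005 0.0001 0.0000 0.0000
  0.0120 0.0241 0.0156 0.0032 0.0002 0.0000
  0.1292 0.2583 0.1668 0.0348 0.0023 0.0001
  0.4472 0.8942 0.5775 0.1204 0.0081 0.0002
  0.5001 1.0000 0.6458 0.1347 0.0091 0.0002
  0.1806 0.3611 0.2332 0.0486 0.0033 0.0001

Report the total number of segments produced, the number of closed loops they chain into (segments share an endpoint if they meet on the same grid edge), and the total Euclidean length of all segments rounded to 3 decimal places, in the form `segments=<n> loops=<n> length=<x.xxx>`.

cell (3,0): code 0100 → (3.698,1.000)–(4.000,0.570)
cell (3,1): code 1000 → (4.000,1.607)–(3.698,1.000)
cell (4,0): code 0110 → (4.000,0.570)–(5.000,0.404)
cell (4,1): code 1001 → (5.000,1.841)–(4.000,1.607)
cell (5,0): code 0010 → (5.000,0.404)–(5.466,1.000)
cell (5,1): code 0001 → (5.466,1.000)–(5.000,1.841)
total: 6 segments, chained into 1 closed loop(s), length Σ = 4.963271

segments=6 loops=1 length=4.963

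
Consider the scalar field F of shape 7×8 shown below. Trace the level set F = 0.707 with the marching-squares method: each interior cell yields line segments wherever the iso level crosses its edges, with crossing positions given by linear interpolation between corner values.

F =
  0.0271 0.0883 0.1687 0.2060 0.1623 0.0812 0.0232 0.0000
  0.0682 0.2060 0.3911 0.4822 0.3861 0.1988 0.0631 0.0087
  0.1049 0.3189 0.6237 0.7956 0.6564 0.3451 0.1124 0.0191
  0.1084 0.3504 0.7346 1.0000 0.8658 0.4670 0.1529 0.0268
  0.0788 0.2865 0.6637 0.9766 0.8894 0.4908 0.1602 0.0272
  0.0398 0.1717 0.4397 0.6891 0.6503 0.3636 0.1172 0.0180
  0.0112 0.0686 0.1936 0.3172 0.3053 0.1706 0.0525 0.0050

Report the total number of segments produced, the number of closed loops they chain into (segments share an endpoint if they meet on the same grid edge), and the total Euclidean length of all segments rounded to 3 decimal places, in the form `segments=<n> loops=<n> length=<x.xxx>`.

cell (1,2): code 0100 → (1.717,3.000)–(2.000,2.485)
cell (1,3): code 1000 → (2.000,3.636)–(1.717,3.000)
cell (2,1): code 0100 → (2.751,2.000)–(3.000,1.928)
cell (2,2): code 1110 → (2.000,2.485)–(2.751,2.000)
cell (2,3): code 1101 → (2.242,4.000)–(2.000,3.636)
cell (2,4): code 1000 → (3.000,4.398)–(2.242,4.000)
cell (3,1): code 0010 → (3.000,1.928)–(3.389,2.000)
cell (3,2): code 0111 → (3.389,2.000)–(4.000,2.138)
cell (3,4): code 1001 → (4.000,4.458)–(3.000,4.398)
cell (4,2): code 0010 → (4.000,2.138)–(4.938,3.000)
cell (4,3): code 0011 → (4.938,3.000)–(4.763,4.000)
cell (4,4): code 0001 → (4.763,4.000)–(4.000,4.458)
total: 12 segments, chained into 1 closed loop(s), length Σ = 8.932308

segments=12 loops=1 length=8.932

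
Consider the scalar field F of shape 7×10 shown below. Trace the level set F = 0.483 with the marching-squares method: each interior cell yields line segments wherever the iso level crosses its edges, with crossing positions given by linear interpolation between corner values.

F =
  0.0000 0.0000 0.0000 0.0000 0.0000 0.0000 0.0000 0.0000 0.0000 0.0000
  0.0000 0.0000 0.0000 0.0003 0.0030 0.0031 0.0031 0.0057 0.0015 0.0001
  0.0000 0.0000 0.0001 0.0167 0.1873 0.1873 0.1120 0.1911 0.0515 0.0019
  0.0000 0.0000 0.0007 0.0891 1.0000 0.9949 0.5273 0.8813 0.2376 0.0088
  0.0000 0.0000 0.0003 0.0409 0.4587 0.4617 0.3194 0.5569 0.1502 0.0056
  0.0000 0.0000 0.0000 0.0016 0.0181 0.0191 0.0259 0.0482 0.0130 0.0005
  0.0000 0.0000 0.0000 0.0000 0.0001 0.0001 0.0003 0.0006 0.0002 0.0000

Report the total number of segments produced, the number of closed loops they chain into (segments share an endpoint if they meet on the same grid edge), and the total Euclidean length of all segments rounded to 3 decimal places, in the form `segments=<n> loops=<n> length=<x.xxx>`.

segments=12 loops=1 length=11.007

cell (2,3): code 0100 → (2.364,4.000)–(3.000,3.432)
cell (2,4): code 1100 → (2.366,5.000)–(2.364,4.000)
cell (2,5): code 1100 → (2.893,6.000)–(2.366,5.000)
cell (2,6): code 1100 → (2.423,7.000)–(2.893,6.000)
cell (2,7): code 1000 → (3.000,7.619)–(2.423,7.000)
cell (3,3): code 0010 → (3.000,3.432)–(3.955,4.000)
cell (3,4): code 0011 → (3.955,4.000)–(3.960,5.000)
cell (3,5): code 0011 → (3.960,5.000)–(3.213,6.000)
cell (3,6): code 0111 → (3.213,6.000)–(4.000,6.689)
cell (3,7): code 1001 → (4.000,7.182)–(3.000,7.619)
cell (4,6): code 0010 → (4.000,6.689)–(4.145,7.000)
cell (4,7): code 0001 → (4.145,7.000)–(4.000,7.182)
total: 12 segments, chained into 1 closed loop(s), length Σ = 11.006634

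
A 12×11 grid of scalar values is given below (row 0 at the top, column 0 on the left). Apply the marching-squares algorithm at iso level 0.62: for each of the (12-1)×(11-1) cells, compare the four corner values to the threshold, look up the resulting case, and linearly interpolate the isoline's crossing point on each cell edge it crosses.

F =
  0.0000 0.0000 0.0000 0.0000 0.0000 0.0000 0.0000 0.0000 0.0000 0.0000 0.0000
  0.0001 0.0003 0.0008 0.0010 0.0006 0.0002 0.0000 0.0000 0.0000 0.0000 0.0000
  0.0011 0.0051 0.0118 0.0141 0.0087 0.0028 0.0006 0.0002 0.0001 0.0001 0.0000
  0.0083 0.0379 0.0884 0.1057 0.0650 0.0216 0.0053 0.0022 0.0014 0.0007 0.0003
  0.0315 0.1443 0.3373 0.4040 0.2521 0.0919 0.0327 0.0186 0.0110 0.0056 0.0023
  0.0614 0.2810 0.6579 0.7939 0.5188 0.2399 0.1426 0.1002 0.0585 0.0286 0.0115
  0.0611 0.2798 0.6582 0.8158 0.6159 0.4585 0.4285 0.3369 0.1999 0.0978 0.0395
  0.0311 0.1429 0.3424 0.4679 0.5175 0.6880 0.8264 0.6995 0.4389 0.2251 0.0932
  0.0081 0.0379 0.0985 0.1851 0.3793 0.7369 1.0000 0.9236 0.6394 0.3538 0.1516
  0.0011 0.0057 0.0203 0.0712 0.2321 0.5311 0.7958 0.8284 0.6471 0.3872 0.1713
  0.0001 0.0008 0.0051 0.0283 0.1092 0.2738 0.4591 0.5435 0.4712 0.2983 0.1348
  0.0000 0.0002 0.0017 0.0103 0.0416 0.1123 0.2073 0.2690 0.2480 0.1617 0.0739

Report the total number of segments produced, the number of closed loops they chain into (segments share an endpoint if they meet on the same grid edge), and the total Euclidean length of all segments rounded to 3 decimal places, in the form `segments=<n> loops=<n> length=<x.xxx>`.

cell (4,1): code 0100 → (4.882,2.000)–(5.000,1.899)
cell (4,2): code 1100 → (4.554,3.000)–(4.882,2.000)
cell (4,3): code 1000 → (5.000,3.632)–(4.554,3.000)
cell (5,1): code 0110 → (5.000,1.899)–(6.000,1.899)
cell (5,3): code 1001 → (6.000,3.979)–(5.000,3.632)
cell (6,1): code 0010 → (6.000,1.899)–(6.121,2.000)
cell (6,2): code 0011 → (6.121,2.000)–(6.563,3.000)
cell (6,3): code 0001 → (6.563,3.000)–(6.000,3.979)
cell (6,4): code 0100 → (6.704,5.000)–(7.000,4.601)
cell (6,5): code 1100 → (6.481,6.000)–(6.704,5.000)
cell (6,6): code 1100 → (6.781,7.000)–(6.481,6.000)
cell (6,7): code 1000 → (7.000,7.305)–(6.781,7.000)
cell (7,4): code 0110 → (7.000,4.601)–(8.000,4.673)
cell (7,7): code 1101 → (7.903,8.000)–(7.000,7.305)
cell (7,8): code 1000 → (8.000,8.068)–(7.903,8.000)
cell (8,4): code 0010 → (8.000,4.673)–(8.568,5.000)
cell (8,5): code 0111 → (8.568,5.000)–(9.000,5.336)
cell (8,8): code 1001 → (9.000,8.104)–(8.000,8.068)
cell (9,5): code 0010 → (9.000,5.336)–(9.522,6.000)
cell (9,6): code 0011 → (9.522,6.000)–(9.731,7.000)
cell (9,7): code 0011 → (9.731,7.000)–(9.154,8.000)
cell (9,8): code 0001 → (9.154,8.000)–(9.000,8.104)
total: 22 segments, chained into 2 closed loop(s), length Σ = 17.032048

segments=22 loops=2 length=17.032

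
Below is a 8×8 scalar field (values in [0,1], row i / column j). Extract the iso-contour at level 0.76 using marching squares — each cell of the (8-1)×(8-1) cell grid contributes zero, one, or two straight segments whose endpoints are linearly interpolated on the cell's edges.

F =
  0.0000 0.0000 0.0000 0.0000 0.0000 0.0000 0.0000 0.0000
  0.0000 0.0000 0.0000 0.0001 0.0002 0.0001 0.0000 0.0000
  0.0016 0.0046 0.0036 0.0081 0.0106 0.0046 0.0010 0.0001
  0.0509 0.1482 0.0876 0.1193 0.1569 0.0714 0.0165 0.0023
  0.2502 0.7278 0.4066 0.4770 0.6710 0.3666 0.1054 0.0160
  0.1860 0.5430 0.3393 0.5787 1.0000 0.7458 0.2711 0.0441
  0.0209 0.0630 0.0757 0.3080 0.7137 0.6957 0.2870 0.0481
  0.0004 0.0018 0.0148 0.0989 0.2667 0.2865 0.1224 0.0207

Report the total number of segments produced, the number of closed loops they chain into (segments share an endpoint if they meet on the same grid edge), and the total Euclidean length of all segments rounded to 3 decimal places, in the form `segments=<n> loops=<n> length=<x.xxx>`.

cell (4,3): code 0100 → (4.271,4.000)–(5.000,3.430)
cell (4,4): code 1000 → (5.000,4.944)–(4.271,4.000)
cell (5,3): code 0010 → (5.000,3.430)–(5.838,4.000)
cell (5,4): code 0001 → (5.838,4.000)–(5.000,4.944)
total: 4 segments, chained into 1 closed loop(s), length Σ = 4.394793

segments=4 loops=1 length=4.395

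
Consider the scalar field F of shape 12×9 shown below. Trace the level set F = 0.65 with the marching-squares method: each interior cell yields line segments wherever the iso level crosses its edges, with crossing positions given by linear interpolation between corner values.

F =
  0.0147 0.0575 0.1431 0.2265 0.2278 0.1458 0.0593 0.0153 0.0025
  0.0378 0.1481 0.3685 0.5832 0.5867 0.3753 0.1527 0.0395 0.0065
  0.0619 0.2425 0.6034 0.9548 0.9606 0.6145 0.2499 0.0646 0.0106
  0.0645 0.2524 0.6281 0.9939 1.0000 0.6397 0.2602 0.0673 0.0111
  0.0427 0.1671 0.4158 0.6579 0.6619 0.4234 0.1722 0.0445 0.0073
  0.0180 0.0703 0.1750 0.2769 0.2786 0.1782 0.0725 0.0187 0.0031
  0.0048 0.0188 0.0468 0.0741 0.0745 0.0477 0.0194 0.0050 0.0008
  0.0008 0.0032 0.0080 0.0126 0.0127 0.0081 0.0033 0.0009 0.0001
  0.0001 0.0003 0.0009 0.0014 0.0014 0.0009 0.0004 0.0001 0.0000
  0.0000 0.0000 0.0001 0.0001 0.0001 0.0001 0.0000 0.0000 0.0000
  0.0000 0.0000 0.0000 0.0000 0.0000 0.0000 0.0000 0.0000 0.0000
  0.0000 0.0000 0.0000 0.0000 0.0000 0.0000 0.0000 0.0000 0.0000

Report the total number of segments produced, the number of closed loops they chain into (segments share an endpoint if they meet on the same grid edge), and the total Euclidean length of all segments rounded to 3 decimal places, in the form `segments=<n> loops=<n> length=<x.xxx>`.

segments=10 loops=1 length=9.230

cell (1,2): code 0100 → (1.180,3.000)–(2.000,2.133)
cell (1,3): code 1100 → (1.169,4.000)–(1.180,3.000)
cell (1,4): code 1000 → (2.000,4.897)–(1.169,4.000)
cell (2,2): code 0110 → (2.000,2.133)–(3.000,2.060)
cell (2,4): code 1001 → (3.000,4.971)–(2.000,4.897)
cell (3,2): code 0110 → (3.000,2.060)–(4.000,2.967)
cell (3,4): code 1001 → (4.000,4.050)–(3.000,4.971)
cell (4,2): code 0010 → (4.000,2.967)–(4.021,3.000)
cell (4,3): code 0011 → (4.021,3.000)–(4.031,4.000)
cell (4,4): code 0001 → (4.031,4.000)–(4.000,4.050)
total: 10 segments, chained into 1 closed loop(s), length Σ = 9.229833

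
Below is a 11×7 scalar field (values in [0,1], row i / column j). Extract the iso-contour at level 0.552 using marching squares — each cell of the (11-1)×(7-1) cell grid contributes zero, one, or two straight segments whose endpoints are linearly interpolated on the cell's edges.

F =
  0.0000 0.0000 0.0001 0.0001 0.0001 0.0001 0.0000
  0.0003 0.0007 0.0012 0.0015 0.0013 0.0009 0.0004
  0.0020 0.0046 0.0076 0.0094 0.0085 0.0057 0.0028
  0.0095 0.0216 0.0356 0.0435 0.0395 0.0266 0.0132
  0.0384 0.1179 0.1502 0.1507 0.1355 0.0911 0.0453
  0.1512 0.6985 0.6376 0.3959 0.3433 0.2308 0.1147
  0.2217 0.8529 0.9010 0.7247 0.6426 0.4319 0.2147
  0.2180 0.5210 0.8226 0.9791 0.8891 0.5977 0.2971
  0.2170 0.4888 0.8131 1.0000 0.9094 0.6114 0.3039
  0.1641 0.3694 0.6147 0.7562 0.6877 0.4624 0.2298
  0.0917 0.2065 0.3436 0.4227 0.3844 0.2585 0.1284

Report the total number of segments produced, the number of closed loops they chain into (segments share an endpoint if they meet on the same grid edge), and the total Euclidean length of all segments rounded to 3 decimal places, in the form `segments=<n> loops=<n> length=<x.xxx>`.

cell (4,0): code 0100 → (4.748,1.000)–(5.000,0.732)
cell (4,1): code 1100 → (4.824,2.000)–(4.748,1.000)
cell (4,2): code 1000 → (5.000,2.354)–(4.824,2.000)
cell (5,0): code 0110 → (5.000,0.732)–(6.000,0.523)
cell (5,2): code 1101 → (5.475,3.000)–(5.000,2.354)
cell (5,3): code 1100 → (5.697,4.000)–(5.475,3.000)
cell (5,4): code 1000 → (6.000,4.430)–(5.697,4.000)
cell (6,0): code 0010 → (6.000,0.523)–(6.907,1.000)
cell (6,1): code 0111 → (6.907,1.000)–(7.000,1.103)
cell (6,4): code 1101 → (6.724,5.000)–(6.000,4.430)
cell (6,5): code 1000 → (7.000,5.152)–(6.724,5.000)
cell (7,1): code 0110 → (7.000,1.103)–(8.000,1.195)
cell (7,5): code 1001 → (8.000,5.193)–(7.000,5.152)
cell (8,1): code 0110 → (8.000,1.195)–(9.000,1.744)
cell (8,4): code 1011 → (9.000,4.602)–(8.399,5.000)
cell (8,5): code 0001 → (8.399,5.000)–(8.000,5.193)
cell (9,1): code 0010 → (9.000,1.744)–(9.231,2.000)
cell (9,2): code 0011 → (9.231,2.000)–(9.612,3.000)
cell (9,3): code 0011 → (9.612,3.000)–(9.447,4.000)
cell (9,4): code 0001 → (9.447,4.000)–(9.000,4.602)
total: 20 segments, chained into 1 closed loop(s), length Σ = 15.028006

segments=20 loops=1 length=15.028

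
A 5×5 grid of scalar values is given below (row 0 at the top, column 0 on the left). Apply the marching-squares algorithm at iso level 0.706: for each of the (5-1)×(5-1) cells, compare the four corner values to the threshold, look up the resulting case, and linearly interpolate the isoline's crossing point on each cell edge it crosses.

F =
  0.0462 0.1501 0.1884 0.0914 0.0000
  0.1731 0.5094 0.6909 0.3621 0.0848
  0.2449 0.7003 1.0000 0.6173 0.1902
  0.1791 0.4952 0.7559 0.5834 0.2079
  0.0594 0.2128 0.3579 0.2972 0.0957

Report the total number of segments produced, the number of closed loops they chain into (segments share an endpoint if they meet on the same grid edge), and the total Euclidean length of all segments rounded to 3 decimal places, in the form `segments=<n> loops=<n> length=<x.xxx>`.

segments=6 loops=1 length=5.516

cell (1,1): code 0100 → (1.049,2.000)–(2.000,1.019)
cell (1,2): code 1000 → (2.000,2.768)–(1.049,2.000)
cell (2,1): code 0110 → (2.000,1.019)–(3.000,1.809)
cell (2,2): code 1001 → (3.000,2.289)–(2.000,2.768)
cell (3,1): code 0010 → (3.000,1.809)–(3.125,2.000)
cell (3,2): code 0001 → (3.125,2.000)–(3.000,2.289)
total: 6 segments, chained into 1 closed loop(s), length Σ = 5.516037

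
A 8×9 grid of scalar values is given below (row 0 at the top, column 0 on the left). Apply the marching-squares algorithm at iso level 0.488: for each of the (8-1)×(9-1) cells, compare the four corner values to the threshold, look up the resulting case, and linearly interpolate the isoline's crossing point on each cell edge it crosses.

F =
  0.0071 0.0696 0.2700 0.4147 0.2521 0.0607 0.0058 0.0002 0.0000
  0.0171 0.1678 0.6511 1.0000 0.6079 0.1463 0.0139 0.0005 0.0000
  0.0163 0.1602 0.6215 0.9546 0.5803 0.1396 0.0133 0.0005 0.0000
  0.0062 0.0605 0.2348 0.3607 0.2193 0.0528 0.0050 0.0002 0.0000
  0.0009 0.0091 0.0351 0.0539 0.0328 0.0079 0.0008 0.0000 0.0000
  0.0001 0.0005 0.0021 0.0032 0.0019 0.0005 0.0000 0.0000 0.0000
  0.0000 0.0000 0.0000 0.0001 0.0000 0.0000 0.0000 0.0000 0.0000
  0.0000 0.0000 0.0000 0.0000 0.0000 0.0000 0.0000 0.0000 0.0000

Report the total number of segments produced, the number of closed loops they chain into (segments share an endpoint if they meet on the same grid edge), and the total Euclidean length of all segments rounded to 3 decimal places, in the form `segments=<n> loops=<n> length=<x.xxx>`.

cell (0,1): code 0100 → (0.572,2.000)–(1.000,1.663)
cell (0,2): code 1100 → (0.125,3.000)–(0.572,2.000)
cell (0,3): code 1100 → (0.663,4.000)–(0.125,3.000)
cell (0,4): code 1000 → (1.000,4.260)–(0.663,4.000)
cell (1,1): code 0110 → (1.000,1.663)–(2.000,1.711)
cell (1,4): code 1001 → (2.000,4.209)–(1.000,4.260)
cell (2,1): code 0010 → (2.000,1.711)–(2.345,2.000)
cell (2,2): code 0011 → (2.345,2.000)–(2.786,3.000)
cell (2,3): code 0011 → (2.786,3.000)–(2.256,4.000)
cell (2,4): code 0001 → (2.256,4.000)–(2.000,4.209)
total: 10 segments, chained into 1 closed loop(s), length Σ = 8.209062

segments=10 loops=1 length=8.209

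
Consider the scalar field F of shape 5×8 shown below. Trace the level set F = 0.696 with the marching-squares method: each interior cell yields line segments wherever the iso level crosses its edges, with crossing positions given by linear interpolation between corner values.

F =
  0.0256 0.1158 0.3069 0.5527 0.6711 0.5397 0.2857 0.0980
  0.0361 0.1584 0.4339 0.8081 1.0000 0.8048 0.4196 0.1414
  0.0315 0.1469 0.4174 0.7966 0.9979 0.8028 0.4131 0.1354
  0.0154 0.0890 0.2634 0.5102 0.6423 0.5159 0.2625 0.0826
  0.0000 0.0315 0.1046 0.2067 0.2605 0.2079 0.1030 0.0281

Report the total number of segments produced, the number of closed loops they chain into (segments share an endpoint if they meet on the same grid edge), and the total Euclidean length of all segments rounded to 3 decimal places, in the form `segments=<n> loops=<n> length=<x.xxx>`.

cell (0,2): code 0100 → (0.561,3.000)–(1.000,2.700)
cell (0,3): code 1100 → (0.076,4.000)–(0.561,3.000)
cell (0,4): code 1100 → (0.590,5.000)–(0.076,4.000)
cell (0,5): code 1000 → (1.000,5.282)–(0.590,5.000)
cell (1,2): code 0110 → (1.000,2.700)–(2.000,2.735)
cell (1,5): code 1001 → (2.000,5.274)–(1.000,5.282)
cell (2,2): code 0010 → (2.000,2.735)–(2.351,3.000)
cell (2,3): code 0011 → (2.351,3.000)–(2.849,4.000)
cell (2,4): code 0011 → (2.849,4.000)–(2.372,5.000)
cell (2,5): code 0001 → (2.372,5.000)–(2.000,5.274)
total: 10 segments, chained into 1 closed loop(s), length Σ = 8.393410

segments=10 loops=1 length=8.393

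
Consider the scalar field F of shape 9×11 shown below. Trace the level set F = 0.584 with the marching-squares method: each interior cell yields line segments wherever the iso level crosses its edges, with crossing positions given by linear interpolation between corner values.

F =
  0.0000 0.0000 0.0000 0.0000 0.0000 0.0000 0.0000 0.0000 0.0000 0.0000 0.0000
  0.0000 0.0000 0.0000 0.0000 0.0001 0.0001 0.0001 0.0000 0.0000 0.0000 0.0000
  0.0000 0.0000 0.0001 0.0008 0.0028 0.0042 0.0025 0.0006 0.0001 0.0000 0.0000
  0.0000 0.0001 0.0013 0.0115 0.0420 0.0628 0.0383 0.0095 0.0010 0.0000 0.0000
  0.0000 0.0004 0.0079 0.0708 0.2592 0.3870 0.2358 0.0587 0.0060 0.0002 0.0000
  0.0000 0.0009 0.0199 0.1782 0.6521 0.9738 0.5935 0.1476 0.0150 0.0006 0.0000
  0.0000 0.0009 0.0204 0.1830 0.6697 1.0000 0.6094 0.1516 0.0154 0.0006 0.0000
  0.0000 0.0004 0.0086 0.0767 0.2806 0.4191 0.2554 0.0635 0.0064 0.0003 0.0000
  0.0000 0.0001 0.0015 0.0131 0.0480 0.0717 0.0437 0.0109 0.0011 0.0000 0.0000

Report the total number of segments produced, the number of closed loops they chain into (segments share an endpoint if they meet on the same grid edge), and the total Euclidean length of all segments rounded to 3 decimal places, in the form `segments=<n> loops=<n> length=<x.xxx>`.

cell (4,3): code 0100 → (4.827,4.000)–(5.000,3.856)
cell (4,4): code 1100 → (4.336,5.000)–(4.827,4.000)
cell (4,5): code 1100 → (4.973,6.000)–(4.336,5.000)
cell (4,6): code 1000 → (5.000,6.021)–(4.973,6.000)
cell (5,3): code 0110 → (5.000,3.856)–(6.000,3.824)
cell (5,6): code 1001 → (6.000,6.055)–(5.000,6.021)
cell (6,3): code 0010 → (6.000,3.824)–(6.220,4.000)
cell (6,4): code 0011 → (6.220,4.000)–(6.716,5.000)
cell (6,5): code 0011 → (6.716,5.000)–(6.072,6.000)
cell (6,6): code 0001 → (6.072,6.000)–(6.000,6.055)
total: 10 segments, chained into 1 closed loop(s), length Σ = 7.238879

segments=10 loops=1 length=7.239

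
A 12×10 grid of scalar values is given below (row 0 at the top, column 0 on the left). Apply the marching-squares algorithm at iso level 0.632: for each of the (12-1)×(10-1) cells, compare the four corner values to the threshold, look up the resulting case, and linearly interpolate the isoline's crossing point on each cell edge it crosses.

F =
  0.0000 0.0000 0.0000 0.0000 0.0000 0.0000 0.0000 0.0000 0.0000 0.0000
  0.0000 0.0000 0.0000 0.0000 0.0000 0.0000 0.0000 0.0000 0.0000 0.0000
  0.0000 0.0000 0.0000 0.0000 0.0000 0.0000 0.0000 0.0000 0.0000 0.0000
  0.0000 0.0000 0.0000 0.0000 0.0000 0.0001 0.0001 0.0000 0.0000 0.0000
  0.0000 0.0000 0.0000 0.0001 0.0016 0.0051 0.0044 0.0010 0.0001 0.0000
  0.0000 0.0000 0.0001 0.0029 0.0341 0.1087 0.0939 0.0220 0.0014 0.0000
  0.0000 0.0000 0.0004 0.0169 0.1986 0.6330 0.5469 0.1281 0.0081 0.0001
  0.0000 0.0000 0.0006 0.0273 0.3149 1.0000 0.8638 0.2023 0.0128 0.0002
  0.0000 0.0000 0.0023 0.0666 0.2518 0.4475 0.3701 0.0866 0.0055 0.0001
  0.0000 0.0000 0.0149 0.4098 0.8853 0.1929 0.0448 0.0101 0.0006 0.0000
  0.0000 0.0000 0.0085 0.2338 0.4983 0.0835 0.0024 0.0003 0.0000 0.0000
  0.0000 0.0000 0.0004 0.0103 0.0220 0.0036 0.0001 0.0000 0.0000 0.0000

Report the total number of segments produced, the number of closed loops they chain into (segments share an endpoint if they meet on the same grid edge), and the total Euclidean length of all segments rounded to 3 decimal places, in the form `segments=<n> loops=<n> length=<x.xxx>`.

segments=12 loops=2 length=8.246

cell (5,4): code 0100 → (5.998,5.000)–(6.000,4.998)
cell (5,5): code 1000 → (6.000,5.012)–(5.998,5.000)
cell (6,4): code 0110 → (6.000,4.998)–(7.000,4.463)
cell (6,5): code 1101 → (6.269,6.000)–(6.000,5.012)
cell (6,6): code 1000 → (7.000,6.350)–(6.269,6.000)
cell (7,4): code 0010 → (7.000,4.463)–(7.666,5.000)
cell (7,5): code 0011 → (7.666,5.000)–(7.470,6.000)
cell (7,6): code 0001 → (7.470,6.000)–(7.000,6.350)
cell (8,3): code 0100 → (8.600,4.000)–(9.000,3.467)
cell (8,4): code 1000 → (9.000,4.366)–(8.600,4.000)
cell (9,3): code 0010 → (9.000,3.467)–(9.655,4.000)
cell (9,4): code 0001 → (9.655,4.000)–(9.000,4.366)
total: 12 segments, chained into 2 closed loop(s), length Σ = 8.246486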